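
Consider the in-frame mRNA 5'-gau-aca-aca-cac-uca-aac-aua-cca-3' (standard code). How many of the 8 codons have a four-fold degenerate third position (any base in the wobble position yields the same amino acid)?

4

Codon 1 GAU (Asp): third position 2-fold.
Codon 2 ACA (Thr): third position 4-fold.
Codon 3 ACA (Thr): third position 4-fold.
Codon 4 CAC (His): third position 2-fold.
Codon 5 UCA (Ser): third position 4-fold.
Codon 6 AAC (Asn): third position 2-fold.
Codon 7 AUA (Ile): third position 3-fold.
Codon 8 CCA (Pro): third position 4-fold.
Four-fold degenerate third positions: 4.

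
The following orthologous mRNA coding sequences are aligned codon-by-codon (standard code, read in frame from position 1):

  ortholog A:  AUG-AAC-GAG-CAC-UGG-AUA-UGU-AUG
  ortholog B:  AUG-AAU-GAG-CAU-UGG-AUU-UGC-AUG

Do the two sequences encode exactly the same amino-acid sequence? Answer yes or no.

Codon 1: AUG Met / AUG Met — identical.
Codon 2: AAC Asn / AAU Asn — synonymous.
Codon 3: GAG Glu / GAG Glu — identical.
Codon 4: CAC His / CAU His — synonymous.
Codon 5: UGG Trp / UGG Trp — identical.
Codon 6: AUA Ile / AUU Ile — synonymous.
Codon 7: UGU Cys / UGC Cys — synonymous.
Codon 8: AUG Met / AUG Met — identical.
Nonsynonymous differences: 0 → same protein.

yes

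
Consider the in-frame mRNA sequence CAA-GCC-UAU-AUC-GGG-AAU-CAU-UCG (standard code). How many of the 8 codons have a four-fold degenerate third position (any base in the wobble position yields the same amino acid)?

Codon 1 CAA (Gln): third position 2-fold.
Codon 2 GCC (Ala): third position 4-fold.
Codon 3 UAU (Tyr): third position 2-fold.
Codon 4 AUC (Ile): third position 3-fold.
Codon 5 GGG (Gly): third position 4-fold.
Codon 6 AAU (Asn): third position 2-fold.
Codon 7 CAU (His): third position 2-fold.
Codon 8 UCG (Ser): third position 4-fold.
Four-fold degenerate third positions: 3.

3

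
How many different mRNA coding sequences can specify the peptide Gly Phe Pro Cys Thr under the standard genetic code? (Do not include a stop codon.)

256

Gly: 4 codons.
Phe: 2 codons.
Pro: 4 codons.
Cys: 2 codons.
Thr: 4 codons.
4 × 2 × 4 × 2 × 4 = 256.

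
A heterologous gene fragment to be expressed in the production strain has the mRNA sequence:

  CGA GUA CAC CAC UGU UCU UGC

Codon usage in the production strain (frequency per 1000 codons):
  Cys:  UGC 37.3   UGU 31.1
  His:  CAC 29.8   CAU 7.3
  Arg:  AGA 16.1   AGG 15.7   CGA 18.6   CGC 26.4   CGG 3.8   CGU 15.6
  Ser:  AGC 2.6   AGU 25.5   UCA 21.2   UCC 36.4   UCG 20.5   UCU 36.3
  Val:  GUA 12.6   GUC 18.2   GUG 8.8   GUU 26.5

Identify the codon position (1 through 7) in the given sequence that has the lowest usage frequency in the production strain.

2

Codon 1 CGA (Arg): 18.6 per 1000.
Codon 2 GUA (Val): 12.6 per 1000.
Codon 3 CAC (His): 29.8 per 1000.
Codon 4 CAC (His): 29.8 per 1000.
Codon 5 UGU (Cys): 31.1 per 1000.
Codon 6 UCU (Ser): 36.3 per 1000.
Codon 7 UGC (Cys): 37.3 per 1000.
Lowest frequency is 12.6 at codon 2.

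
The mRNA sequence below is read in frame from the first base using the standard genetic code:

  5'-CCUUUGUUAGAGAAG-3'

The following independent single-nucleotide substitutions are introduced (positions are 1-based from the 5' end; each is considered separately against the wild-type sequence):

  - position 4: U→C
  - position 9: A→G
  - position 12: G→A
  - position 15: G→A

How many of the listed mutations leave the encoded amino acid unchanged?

Codon 2: UUG (Leu) → CUG (Leu) — synonymous.
Codon 3: UUA (Leu) → UUG (Leu) — synonymous.
Codon 4: GAG (Glu) → GAA (Glu) — synonymous.
Codon 5: AAG (Lys) → AAA (Lys) — synonymous.
Synonymous: 4 of 4.

4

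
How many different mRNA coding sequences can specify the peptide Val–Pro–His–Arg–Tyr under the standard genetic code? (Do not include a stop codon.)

Val: 4 codons.
Pro: 4 codons.
His: 2 codons.
Arg: 6 codons.
Tyr: 2 codons.
4 × 4 × 2 × 6 × 2 = 384.

384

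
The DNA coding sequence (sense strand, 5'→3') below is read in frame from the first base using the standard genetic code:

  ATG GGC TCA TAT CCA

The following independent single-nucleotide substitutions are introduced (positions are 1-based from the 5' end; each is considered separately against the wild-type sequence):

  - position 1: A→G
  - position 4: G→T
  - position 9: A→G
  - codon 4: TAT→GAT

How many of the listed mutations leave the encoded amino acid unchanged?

Codon 1: ATG (Met) → GTG (Val) — missense.
Codon 2: GGC (Gly) → TGC (Cys) — missense.
Codon 3: TCA (Ser) → TCG (Ser) — synonymous.
Codon 4: TAT (Tyr) → GAT (Asp) — missense.
Synonymous: 1 of 4.

1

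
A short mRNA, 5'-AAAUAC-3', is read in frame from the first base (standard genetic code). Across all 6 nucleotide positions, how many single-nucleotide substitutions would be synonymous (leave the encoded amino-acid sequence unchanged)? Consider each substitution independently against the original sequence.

2

Codon 1 (AAA, Lys): 1 synonymous substitution.
Codon 2 (UAC, Tyr): 1 synonymous substitution.
Total: 1 + 1 = 2.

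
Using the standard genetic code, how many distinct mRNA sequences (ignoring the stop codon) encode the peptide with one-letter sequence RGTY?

192

Arg: 6 codons.
Gly: 4 codons.
Thr: 4 codons.
Tyr: 2 codons.
6 × 4 × 4 × 2 = 192.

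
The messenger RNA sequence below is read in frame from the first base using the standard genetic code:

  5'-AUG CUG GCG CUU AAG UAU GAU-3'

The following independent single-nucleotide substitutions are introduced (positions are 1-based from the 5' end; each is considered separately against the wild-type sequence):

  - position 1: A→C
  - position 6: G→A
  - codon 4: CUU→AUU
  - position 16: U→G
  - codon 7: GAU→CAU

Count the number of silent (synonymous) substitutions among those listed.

1

Codon 1: AUG (Met) → CUG (Leu) — missense.
Codon 2: CUG (Leu) → CUA (Leu) — synonymous.
Codon 4: CUU (Leu) → AUU (Ile) — missense.
Codon 6: UAU (Tyr) → GAU (Asp) — missense.
Codon 7: GAU (Asp) → CAU (His) — missense.
Synonymous: 1 of 5.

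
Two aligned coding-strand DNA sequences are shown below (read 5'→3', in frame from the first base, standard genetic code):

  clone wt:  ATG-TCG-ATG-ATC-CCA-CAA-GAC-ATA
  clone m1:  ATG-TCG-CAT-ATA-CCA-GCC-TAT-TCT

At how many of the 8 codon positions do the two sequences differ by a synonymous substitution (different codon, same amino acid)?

Codon 1: ATG Met / ATG Met — identical.
Codon 2: TCG Ser / TCG Ser — identical.
Codon 3: ATG Met / CAT His — nonsynonymous.
Codon 4: ATC Ile / ATA Ile — synonymous.
Codon 5: CCA Pro / CCA Pro — identical.
Codon 6: CAA Gln / GCC Ala — nonsynonymous.
Codon 7: GAC Asp / TAT Tyr — nonsynonymous.
Codon 8: ATA Ile / TCT Ser — nonsynonymous.
Synonymous differences: 1.

1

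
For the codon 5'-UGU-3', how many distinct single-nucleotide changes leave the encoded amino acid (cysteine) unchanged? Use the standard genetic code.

Position 1: none → 0 synonymous.
Position 2: none → 0 synonymous.
Position 3: UGC → 1 synonymous.
Total: 0 + 0 + 1 = 1.

1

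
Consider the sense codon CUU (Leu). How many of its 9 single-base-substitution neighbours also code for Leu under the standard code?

Position 1: none → 0 synonymous.
Position 2: none → 0 synonymous.
Position 3: CUC, CUA, CUG → 3 synonymous.
Total: 0 + 0 + 3 = 3.

3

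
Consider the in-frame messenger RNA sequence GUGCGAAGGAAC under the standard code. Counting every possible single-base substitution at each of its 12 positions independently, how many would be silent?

Codon 1 (GUG, Val): 3 synonymous substitutions.
Codon 2 (CGA, Arg): 4 synonymous substitutions.
Codon 3 (AGG, Arg): 2 synonymous substitutions.
Codon 4 (AAC, Asn): 1 synonymous substitution.
Total: 3 + 4 + 2 + 1 = 10.

10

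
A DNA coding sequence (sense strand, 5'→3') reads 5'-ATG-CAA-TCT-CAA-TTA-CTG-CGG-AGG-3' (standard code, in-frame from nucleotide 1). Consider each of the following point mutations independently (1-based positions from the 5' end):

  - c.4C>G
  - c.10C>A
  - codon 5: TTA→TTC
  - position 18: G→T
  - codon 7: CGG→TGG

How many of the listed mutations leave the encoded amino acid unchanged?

1

Codon 2: CAA (Gln) → GAA (Glu) — missense.
Codon 4: CAA (Gln) → AAA (Lys) — missense.
Codon 5: TTA (Leu) → TTC (Phe) — missense.
Codon 6: CTG (Leu) → CTT (Leu) — synonymous.
Codon 7: CGG (Arg) → TGG (Trp) — missense.
Synonymous: 1 of 5.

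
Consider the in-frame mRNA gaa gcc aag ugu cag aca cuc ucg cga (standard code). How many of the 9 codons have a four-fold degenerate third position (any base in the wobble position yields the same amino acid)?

5

Codon 1 GAA (Glu): third position 2-fold.
Codon 2 GCC (Ala): third position 4-fold.
Codon 3 AAG (Lys): third position 2-fold.
Codon 4 UGU (Cys): third position 2-fold.
Codon 5 CAG (Gln): third position 2-fold.
Codon 6 ACA (Thr): third position 4-fold.
Codon 7 CUC (Leu): third position 4-fold.
Codon 8 UCG (Ser): third position 4-fold.
Codon 9 CGA (Arg): third position 4-fold.
Four-fold degenerate third positions: 5.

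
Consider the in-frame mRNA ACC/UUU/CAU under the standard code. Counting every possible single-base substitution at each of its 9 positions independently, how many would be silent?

Codon 1 (ACC, Thr): 3 synonymous substitutions.
Codon 2 (UUU, Phe): 1 synonymous substitution.
Codon 3 (CAU, His): 1 synonymous substitution.
Total: 3 + 1 + 1 = 5.

5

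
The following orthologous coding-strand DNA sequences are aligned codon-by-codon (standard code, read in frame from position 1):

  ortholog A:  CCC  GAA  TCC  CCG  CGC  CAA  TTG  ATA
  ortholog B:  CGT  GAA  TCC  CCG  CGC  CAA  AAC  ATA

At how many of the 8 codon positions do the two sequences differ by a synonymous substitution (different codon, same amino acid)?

Codon 1: CCC Pro / CGT Arg — nonsynonymous.
Codon 2: GAA Glu / GAA Glu — identical.
Codon 3: TCC Ser / TCC Ser — identical.
Codon 4: CCG Pro / CCG Pro — identical.
Codon 5: CGC Arg / CGC Arg — identical.
Codon 6: CAA Gln / CAA Gln — identical.
Codon 7: TTG Leu / AAC Asn — nonsynonymous.
Codon 8: ATA Ile / ATA Ile — identical.
Synonymous differences: 0.

0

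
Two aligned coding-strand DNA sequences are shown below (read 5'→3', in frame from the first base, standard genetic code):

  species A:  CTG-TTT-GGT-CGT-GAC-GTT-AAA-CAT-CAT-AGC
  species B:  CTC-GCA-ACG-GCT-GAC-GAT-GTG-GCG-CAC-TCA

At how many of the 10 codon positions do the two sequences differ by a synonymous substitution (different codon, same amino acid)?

3

Codon 1: CTG Leu / CTC Leu — synonymous.
Codon 2: TTT Phe / GCA Ala — nonsynonymous.
Codon 3: GGT Gly / ACG Thr — nonsynonymous.
Codon 4: CGT Arg / GCT Ala — nonsynonymous.
Codon 5: GAC Asp / GAC Asp — identical.
Codon 6: GTT Val / GAT Asp — nonsynonymous.
Codon 7: AAA Lys / GTG Val — nonsynonymous.
Codon 8: CAT His / GCG Ala — nonsynonymous.
Codon 9: CAT His / CAC His — synonymous.
Codon 10: AGC Ser / TCA Ser — synonymous.
Synonymous differences: 3.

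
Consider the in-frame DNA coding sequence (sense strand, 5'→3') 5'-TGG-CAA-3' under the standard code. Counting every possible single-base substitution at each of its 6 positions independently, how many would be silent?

1

Codon 1 (TGG, Trp): 0 synonymous substitutions.
Codon 2 (CAA, Gln): 1 synonymous substitution.
Total: 0 + 1 = 1.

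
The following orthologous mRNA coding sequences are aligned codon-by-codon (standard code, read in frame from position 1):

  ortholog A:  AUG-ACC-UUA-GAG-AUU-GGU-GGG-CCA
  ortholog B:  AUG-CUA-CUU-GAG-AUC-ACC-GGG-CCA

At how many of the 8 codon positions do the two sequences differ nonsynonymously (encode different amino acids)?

Codon 1: AUG Met / AUG Met — identical.
Codon 2: ACC Thr / CUA Leu — nonsynonymous.
Codon 3: UUA Leu / CUU Leu — synonymous.
Codon 4: GAG Glu / GAG Glu — identical.
Codon 5: AUU Ile / AUC Ile — synonymous.
Codon 6: GGU Gly / ACC Thr — nonsynonymous.
Codon 7: GGG Gly / GGG Gly — identical.
Codon 8: CCA Pro / CCA Pro — identical.
Nonsynonymous differences: 2.

2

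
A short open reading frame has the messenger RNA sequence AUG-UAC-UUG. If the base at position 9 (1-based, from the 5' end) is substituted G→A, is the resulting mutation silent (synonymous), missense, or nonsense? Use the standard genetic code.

Position 9 falls in codon 3: UUG → Leu.
After the substitution the codon is UUA → Leu.
Both encode Leu, so the change is synonymous.

silent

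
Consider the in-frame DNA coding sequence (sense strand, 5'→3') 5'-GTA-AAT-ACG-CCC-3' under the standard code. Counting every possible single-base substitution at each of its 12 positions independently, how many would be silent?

Codon 1 (GTA, Val): 3 synonymous substitutions.
Codon 2 (AAT, Asn): 1 synonymous substitution.
Codon 3 (ACG, Thr): 3 synonymous substitutions.
Codon 4 (CCC, Pro): 3 synonymous substitutions.
Total: 3 + 1 + 3 + 3 = 10.

10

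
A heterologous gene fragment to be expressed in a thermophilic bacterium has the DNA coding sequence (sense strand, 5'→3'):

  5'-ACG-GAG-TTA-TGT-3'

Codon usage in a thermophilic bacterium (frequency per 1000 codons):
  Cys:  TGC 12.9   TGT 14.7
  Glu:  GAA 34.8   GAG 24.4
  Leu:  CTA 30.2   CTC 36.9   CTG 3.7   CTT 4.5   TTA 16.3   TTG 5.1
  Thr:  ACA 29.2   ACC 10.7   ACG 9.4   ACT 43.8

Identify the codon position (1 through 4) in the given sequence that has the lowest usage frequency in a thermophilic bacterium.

1

Codon 1 ACG (Thr): 9.4 per 1000.
Codon 2 GAG (Glu): 24.4 per 1000.
Codon 3 TTA (Leu): 16.3 per 1000.
Codon 4 TGT (Cys): 14.7 per 1000.
Lowest frequency is 9.4 at codon 1.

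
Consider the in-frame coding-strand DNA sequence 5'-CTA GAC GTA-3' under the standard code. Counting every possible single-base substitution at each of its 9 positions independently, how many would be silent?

8

Codon 1 (CTA, Leu): 4 synonymous substitutions.
Codon 2 (GAC, Asp): 1 synonymous substitution.
Codon 3 (GTA, Val): 3 synonymous substitutions.
Total: 4 + 1 + 3 = 8.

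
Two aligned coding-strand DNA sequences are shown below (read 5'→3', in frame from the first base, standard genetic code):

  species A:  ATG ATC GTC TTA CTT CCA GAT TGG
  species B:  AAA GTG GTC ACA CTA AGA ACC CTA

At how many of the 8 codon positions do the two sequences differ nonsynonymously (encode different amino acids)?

6

Codon 1: ATG Met / AAA Lys — nonsynonymous.
Codon 2: ATC Ile / GTG Val — nonsynonymous.
Codon 3: GTC Val / GTC Val — identical.
Codon 4: TTA Leu / ACA Thr — nonsynonymous.
Codon 5: CTT Leu / CTA Leu — synonymous.
Codon 6: CCA Pro / AGA Arg — nonsynonymous.
Codon 7: GAT Asp / ACC Thr — nonsynonymous.
Codon 8: TGG Trp / CTA Leu — nonsynonymous.
Nonsynonymous differences: 6.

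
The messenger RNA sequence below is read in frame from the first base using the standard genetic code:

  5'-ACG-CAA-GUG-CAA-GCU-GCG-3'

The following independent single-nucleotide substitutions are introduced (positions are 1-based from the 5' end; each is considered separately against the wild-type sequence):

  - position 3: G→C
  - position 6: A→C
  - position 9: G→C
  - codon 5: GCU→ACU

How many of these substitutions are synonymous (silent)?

2

Codon 1: ACG (Thr) → ACC (Thr) — synonymous.
Codon 2: CAA (Gln) → CAC (His) — missense.
Codon 3: GUG (Val) → GUC (Val) — synonymous.
Codon 5: GCU (Ala) → ACU (Thr) — missense.
Synonymous: 2 of 4.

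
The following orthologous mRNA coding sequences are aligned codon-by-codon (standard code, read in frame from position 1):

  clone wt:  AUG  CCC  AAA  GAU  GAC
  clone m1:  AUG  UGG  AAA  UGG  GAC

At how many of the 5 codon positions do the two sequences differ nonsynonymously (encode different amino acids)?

Codon 1: AUG Met / AUG Met — identical.
Codon 2: CCC Pro / UGG Trp — nonsynonymous.
Codon 3: AAA Lys / AAA Lys — identical.
Codon 4: GAU Asp / UGG Trp — nonsynonymous.
Codon 5: GAC Asp / GAC Asp — identical.
Nonsynonymous differences: 2.

2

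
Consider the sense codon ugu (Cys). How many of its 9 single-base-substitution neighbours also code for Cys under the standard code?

1

Position 1: none → 0 synonymous.
Position 2: none → 0 synonymous.
Position 3: UGC → 1 synonymous.
Total: 0 + 0 + 1 = 1.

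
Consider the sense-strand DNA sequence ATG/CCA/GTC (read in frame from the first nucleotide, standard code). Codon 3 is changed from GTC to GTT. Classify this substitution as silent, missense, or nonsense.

Position 9 falls in codon 3: GTC → Val.
After the substitution the codon is GTT → Val.
Both encode Val, so the change is synonymous.

silent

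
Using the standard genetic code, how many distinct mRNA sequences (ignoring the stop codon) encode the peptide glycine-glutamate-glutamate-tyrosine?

32

Gly: 4 codons.
Glu: 2 codons.
Glu: 2 codons.
Tyr: 2 codons.
4 × 2 × 2 × 2 = 32.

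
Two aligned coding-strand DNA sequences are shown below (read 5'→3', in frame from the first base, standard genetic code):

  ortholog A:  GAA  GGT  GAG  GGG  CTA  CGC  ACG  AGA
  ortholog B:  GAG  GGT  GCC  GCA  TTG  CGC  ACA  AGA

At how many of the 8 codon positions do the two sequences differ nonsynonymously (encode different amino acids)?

2

Codon 1: GAA Glu / GAG Glu — synonymous.
Codon 2: GGT Gly / GGT Gly — identical.
Codon 3: GAG Glu / GCC Ala — nonsynonymous.
Codon 4: GGG Gly / GCA Ala — nonsynonymous.
Codon 5: CTA Leu / TTG Leu — synonymous.
Codon 6: CGC Arg / CGC Arg — identical.
Codon 7: ACG Thr / ACA Thr — synonymous.
Codon 8: AGA Arg / AGA Arg — identical.
Nonsynonymous differences: 2.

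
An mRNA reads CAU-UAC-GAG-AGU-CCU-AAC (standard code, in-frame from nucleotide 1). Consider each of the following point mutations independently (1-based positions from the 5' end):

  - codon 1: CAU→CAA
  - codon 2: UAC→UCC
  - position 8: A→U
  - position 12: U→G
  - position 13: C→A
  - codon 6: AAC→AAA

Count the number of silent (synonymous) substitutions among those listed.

0

Codon 1: CAU (His) → CAA (Gln) — missense.
Codon 2: UAC (Tyr) → UCC (Ser) — missense.
Codon 3: GAG (Glu) → GUG (Val) — missense.
Codon 4: AGU (Ser) → AGG (Arg) — missense.
Codon 5: CCU (Pro) → ACU (Thr) — missense.
Codon 6: AAC (Asn) → AAA (Lys) — missense.
Synonymous: 0 of 6.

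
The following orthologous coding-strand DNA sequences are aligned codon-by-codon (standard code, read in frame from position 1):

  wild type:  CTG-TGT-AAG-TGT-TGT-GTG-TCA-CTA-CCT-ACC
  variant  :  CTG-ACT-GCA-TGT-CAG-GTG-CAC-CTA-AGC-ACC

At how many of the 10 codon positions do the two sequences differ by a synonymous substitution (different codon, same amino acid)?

0

Codon 1: CTG Leu / CTG Leu — identical.
Codon 2: TGT Cys / ACT Thr — nonsynonymous.
Codon 3: AAG Lys / GCA Ala — nonsynonymous.
Codon 4: TGT Cys / TGT Cys — identical.
Codon 5: TGT Cys / CAG Gln — nonsynonymous.
Codon 6: GTG Val / GTG Val — identical.
Codon 7: TCA Ser / CAC His — nonsynonymous.
Codon 8: CTA Leu / CTA Leu — identical.
Codon 9: CCT Pro / AGC Ser — nonsynonymous.
Codon 10: ACC Thr / ACC Thr — identical.
Synonymous differences: 0.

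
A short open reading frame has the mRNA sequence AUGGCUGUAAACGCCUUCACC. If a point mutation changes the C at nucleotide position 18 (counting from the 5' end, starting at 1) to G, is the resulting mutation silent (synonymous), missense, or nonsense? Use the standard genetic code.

missense

Position 18 falls in codon 6: UUC → Phe.
After the substitution the codon is UUG → Leu.
Phe ≠ Leu, so this is a missense mutation.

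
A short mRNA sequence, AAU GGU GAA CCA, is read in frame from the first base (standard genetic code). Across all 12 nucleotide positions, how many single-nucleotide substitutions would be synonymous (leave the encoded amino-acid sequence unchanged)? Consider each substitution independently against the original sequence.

8

Codon 1 (AAU, Asn): 1 synonymous substitution.
Codon 2 (GGU, Gly): 3 synonymous substitutions.
Codon 3 (GAA, Glu): 1 synonymous substitution.
Codon 4 (CCA, Pro): 3 synonymous substitutions.
Total: 1 + 3 + 1 + 3 = 8.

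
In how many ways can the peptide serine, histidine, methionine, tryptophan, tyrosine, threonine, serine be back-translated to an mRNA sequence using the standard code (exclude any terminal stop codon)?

576

Ser: 6 codons.
His: 2 codons.
Met: 1 codon.
Trp: 1 codon.
Tyr: 2 codons.
Thr: 4 codons.
Ser: 6 codons.
6 × 2 × 1 × 1 × 2 × 4 × 6 = 576.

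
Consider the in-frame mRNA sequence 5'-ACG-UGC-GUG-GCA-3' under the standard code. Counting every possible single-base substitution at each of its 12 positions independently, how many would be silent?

Codon 1 (ACG, Thr): 3 synonymous substitutions.
Codon 2 (UGC, Cys): 1 synonymous substitution.
Codon 3 (GUG, Val): 3 synonymous substitutions.
Codon 4 (GCA, Ala): 3 synonymous substitutions.
Total: 3 + 1 + 3 + 3 = 10.

10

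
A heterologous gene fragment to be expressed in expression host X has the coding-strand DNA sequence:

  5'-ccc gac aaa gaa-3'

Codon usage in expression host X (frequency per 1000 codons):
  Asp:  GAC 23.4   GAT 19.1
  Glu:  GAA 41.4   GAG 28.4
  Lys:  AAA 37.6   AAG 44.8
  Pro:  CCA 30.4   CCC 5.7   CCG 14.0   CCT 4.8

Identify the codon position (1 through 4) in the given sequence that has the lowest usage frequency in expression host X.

1

Codon 1 CCC (Pro): 5.7 per 1000.
Codon 2 GAC (Asp): 23.4 per 1000.
Codon 3 AAA (Lys): 37.6 per 1000.
Codon 4 GAA (Glu): 41.4 per 1000.
Lowest frequency is 5.7 at codon 1.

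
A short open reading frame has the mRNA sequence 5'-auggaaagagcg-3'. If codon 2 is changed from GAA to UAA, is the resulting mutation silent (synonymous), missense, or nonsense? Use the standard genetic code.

Position 4 falls in codon 2: GAA → Glu.
After the substitution the codon is UAA → Stop.
The new codon is a stop codon, so this is a nonsense mutation.

nonsense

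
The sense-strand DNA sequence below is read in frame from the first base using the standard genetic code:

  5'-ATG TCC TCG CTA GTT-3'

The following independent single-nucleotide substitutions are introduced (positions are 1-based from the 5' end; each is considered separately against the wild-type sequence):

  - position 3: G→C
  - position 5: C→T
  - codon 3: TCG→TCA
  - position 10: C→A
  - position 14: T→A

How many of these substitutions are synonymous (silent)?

1

Codon 1: ATG (Met) → ATC (Ile) — missense.
Codon 2: TCC (Ser) → TTC (Phe) — missense.
Codon 3: TCG (Ser) → TCA (Ser) — synonymous.
Codon 4: CTA (Leu) → ATA (Ile) — missense.
Codon 5: GTT (Val) → GAT (Asp) — missense.
Synonymous: 1 of 5.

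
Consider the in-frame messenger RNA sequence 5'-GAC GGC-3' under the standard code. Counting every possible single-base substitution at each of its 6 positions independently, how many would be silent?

4

Codon 1 (GAC, Asp): 1 synonymous substitution.
Codon 2 (GGC, Gly): 3 synonymous substitutions.
Total: 1 + 3 = 4.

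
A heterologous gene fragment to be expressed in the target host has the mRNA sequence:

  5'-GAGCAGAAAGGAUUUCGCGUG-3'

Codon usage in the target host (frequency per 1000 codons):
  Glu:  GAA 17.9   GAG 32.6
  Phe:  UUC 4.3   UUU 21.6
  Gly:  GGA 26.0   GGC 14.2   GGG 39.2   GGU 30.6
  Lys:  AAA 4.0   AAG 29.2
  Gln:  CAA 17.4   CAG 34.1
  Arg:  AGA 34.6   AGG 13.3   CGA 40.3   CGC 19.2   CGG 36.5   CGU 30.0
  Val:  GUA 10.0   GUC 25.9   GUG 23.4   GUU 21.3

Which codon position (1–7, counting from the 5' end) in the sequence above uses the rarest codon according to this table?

Codon 1 GAG (Glu): 32.6 per 1000.
Codon 2 CAG (Gln): 34.1 per 1000.
Codon 3 AAA (Lys): 4.0 per 1000.
Codon 4 GGA (Gly): 26.0 per 1000.
Codon 5 UUU (Phe): 21.6 per 1000.
Codon 6 CGC (Arg): 19.2 per 1000.
Codon 7 GUG (Val): 23.4 per 1000.
Lowest frequency is 4.0 at codon 3.

3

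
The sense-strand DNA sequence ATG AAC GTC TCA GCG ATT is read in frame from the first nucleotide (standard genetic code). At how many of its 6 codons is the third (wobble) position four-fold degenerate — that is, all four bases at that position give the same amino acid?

Codon 1 ATG (Met): third position 1-fold.
Codon 2 AAC (Asn): third position 2-fold.
Codon 3 GTC (Val): third position 4-fold.
Codon 4 TCA (Ser): third position 4-fold.
Codon 5 GCG (Ala): third position 4-fold.
Codon 6 ATT (Ile): third position 3-fold.
Four-fold degenerate third positions: 3.

3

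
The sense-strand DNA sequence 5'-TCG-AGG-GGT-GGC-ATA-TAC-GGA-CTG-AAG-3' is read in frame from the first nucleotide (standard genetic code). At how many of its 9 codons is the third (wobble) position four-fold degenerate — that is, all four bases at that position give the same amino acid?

5

Codon 1 TCG (Ser): third position 4-fold.
Codon 2 AGG (Arg): third position 2-fold.
Codon 3 GGT (Gly): third position 4-fold.
Codon 4 GGC (Gly): third position 4-fold.
Codon 5 ATA (Ile): third position 3-fold.
Codon 6 TAC (Tyr): third position 2-fold.
Codon 7 GGA (Gly): third position 4-fold.
Codon 8 CTG (Leu): third position 4-fold.
Codon 9 AAG (Lys): third position 2-fold.
Four-fold degenerate third positions: 5.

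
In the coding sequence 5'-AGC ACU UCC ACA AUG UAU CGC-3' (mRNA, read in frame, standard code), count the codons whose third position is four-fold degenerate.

4

Codon 1 AGC (Ser): third position 2-fold.
Codon 2 ACU (Thr): third position 4-fold.
Codon 3 UCC (Ser): third position 4-fold.
Codon 4 ACA (Thr): third position 4-fold.
Codon 5 AUG (Met): third position 1-fold.
Codon 6 UAU (Tyr): third position 2-fold.
Codon 7 CGC (Arg): third position 4-fold.
Four-fold degenerate third positions: 4.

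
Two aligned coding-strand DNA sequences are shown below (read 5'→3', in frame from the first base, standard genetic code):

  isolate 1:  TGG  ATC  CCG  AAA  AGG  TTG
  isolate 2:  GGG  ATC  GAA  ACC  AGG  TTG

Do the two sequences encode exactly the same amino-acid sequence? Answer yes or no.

Codon 1: TGG Trp / GGG Gly — nonsynonymous.
Codon 2: ATC Ile / ATC Ile — identical.
Codon 3: CCG Pro / GAA Glu — nonsynonymous.
Codon 4: AAA Lys / ACC Thr — nonsynonymous.
Codon 5: AGG Arg / AGG Arg — identical.
Codon 6: TTG Leu / TTG Leu — identical.
Nonsynonymous differences: 3 → different protein.

no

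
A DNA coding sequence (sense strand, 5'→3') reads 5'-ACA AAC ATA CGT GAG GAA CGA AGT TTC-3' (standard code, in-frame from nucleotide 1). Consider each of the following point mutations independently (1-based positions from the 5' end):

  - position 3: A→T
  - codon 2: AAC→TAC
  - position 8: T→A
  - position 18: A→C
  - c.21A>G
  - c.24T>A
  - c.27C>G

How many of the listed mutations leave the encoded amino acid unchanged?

2

Codon 1: ACA (Thr) → ACT (Thr) — synonymous.
Codon 2: AAC (Asn) → TAC (Tyr) — missense.
Codon 3: ATA (Ile) → AAA (Lys) — missense.
Codon 6: GAA (Glu) → GAC (Asp) — missense.
Codon 7: CGA (Arg) → CGG (Arg) — synonymous.
Codon 8: AGT (Ser) → AGA (Arg) — missense.
Codon 9: TTC (Phe) → TTG (Leu) — missense.
Synonymous: 2 of 7.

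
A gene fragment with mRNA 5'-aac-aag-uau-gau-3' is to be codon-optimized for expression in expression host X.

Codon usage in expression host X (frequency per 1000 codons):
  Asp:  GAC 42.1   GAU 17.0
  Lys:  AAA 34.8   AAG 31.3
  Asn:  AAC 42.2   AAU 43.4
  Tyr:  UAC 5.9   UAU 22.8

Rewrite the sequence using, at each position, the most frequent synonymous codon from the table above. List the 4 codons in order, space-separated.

Codon 1 (Asn): best is AAU at 43.4.
Codon 2 (Lys): best is AAA at 34.8.
Codon 3 (Tyr): best is UAU at 22.8.
Codon 4 (Asp): best is GAC at 42.1.

AAU AAA UAU GAC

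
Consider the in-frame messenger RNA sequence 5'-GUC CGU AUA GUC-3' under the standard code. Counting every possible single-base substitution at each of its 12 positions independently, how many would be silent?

11

Codon 1 (GUC, Val): 3 synonymous substitutions.
Codon 2 (CGU, Arg): 3 synonymous substitutions.
Codon 3 (AUA, Ile): 2 synonymous substitutions.
Codon 4 (GUC, Val): 3 synonymous substitutions.
Total: 3 + 3 + 2 + 3 = 11.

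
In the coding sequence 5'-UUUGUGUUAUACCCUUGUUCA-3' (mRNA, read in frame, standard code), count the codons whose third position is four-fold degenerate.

3

Codon 1 UUU (Phe): third position 2-fold.
Codon 2 GUG (Val): third position 4-fold.
Codon 3 UUA (Leu): third position 2-fold.
Codon 4 UAC (Tyr): third position 2-fold.
Codon 5 CCU (Pro): third position 4-fold.
Codon 6 UGU (Cys): third position 2-fold.
Codon 7 UCA (Ser): third position 4-fold.
Four-fold degenerate third positions: 3.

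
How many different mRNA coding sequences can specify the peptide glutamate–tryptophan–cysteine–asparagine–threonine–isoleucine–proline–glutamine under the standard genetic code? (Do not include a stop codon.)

768

Glu: 2 codons.
Trp: 1 codon.
Cys: 2 codons.
Asn: 2 codons.
Thr: 4 codons.
Ile: 3 codons.
Pro: 4 codons.
Gln: 2 codons.
2 × 1 × 2 × 2 × 4 × 3 × 4 × 2 = 768.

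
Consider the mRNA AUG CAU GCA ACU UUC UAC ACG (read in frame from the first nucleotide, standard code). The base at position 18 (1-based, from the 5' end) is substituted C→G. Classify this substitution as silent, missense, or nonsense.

Position 18 falls in codon 6: UAC → Tyr.
After the substitution the codon is UAG → Stop.
The new codon is a stop codon, so this is a nonsense mutation.

nonsense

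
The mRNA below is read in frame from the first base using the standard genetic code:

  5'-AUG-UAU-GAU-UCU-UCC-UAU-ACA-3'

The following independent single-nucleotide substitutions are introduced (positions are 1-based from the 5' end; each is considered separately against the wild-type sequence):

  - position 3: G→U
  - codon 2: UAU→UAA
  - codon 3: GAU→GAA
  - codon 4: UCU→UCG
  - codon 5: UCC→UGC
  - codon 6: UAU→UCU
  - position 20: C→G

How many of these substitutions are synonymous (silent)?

Codon 1: AUG (Met) → AUU (Ile) — missense.
Codon 2: UAU (Tyr) → UAA (Stop) — nonsense.
Codon 3: GAU (Asp) → GAA (Glu) — missense.
Codon 4: UCU (Ser) → UCG (Ser) — synonymous.
Codon 5: UCC (Ser) → UGC (Cys) — missense.
Codon 6: UAU (Tyr) → UCU (Ser) — missense.
Codon 7: ACA (Thr) → AGA (Arg) — missense.
Synonymous: 1 of 7.

1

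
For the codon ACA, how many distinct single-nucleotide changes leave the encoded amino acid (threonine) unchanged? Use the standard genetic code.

Position 1: none → 0 synonymous.
Position 2: none → 0 synonymous.
Position 3: ACU, ACC, ACG → 3 synonymous.
Total: 0 + 0 + 3 = 3.

3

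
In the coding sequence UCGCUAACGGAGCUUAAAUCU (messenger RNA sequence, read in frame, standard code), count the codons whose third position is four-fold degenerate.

Codon 1 UCG (Ser): third position 4-fold.
Codon 2 CUA (Leu): third position 4-fold.
Codon 3 ACG (Thr): third position 4-fold.
Codon 4 GAG (Glu): third position 2-fold.
Codon 5 CUU (Leu): third position 4-fold.
Codon 6 AAA (Lys): third position 2-fold.
Codon 7 UCU (Ser): third position 4-fold.
Four-fold degenerate third positions: 5.

5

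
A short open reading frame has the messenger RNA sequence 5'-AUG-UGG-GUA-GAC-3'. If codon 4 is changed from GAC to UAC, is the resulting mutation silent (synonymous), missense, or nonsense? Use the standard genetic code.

Position 10 falls in codon 4: GAC → Asp.
After the substitution the codon is UAC → Tyr.
Asp ≠ Tyr, so this is a missense mutation.

missense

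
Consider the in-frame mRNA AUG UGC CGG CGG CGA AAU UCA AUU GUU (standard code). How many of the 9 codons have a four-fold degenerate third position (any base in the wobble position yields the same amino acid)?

5

Codon 1 AUG (Met): third position 1-fold.
Codon 2 UGC (Cys): third position 2-fold.
Codon 3 CGG (Arg): third position 4-fold.
Codon 4 CGG (Arg): third position 4-fold.
Codon 5 CGA (Arg): third position 4-fold.
Codon 6 AAU (Asn): third position 2-fold.
Codon 7 UCA (Ser): third position 4-fold.
Codon 8 AUU (Ile): third position 3-fold.
Codon 9 GUU (Val): third position 4-fold.
Four-fold degenerate third positions: 5.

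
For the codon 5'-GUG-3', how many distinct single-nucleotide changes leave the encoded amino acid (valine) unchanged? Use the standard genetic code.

Position 1: none → 0 synonymous.
Position 2: none → 0 synonymous.
Position 3: GUU, GUC, GUA → 3 synonymous.
Total: 0 + 0 + 3 = 3.

3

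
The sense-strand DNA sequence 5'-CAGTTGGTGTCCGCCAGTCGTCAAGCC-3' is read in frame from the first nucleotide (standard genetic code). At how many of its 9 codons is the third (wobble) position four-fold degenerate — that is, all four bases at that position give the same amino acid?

Codon 1 CAG (Gln): third position 2-fold.
Codon 2 TTG (Leu): third position 2-fold.
Codon 3 GTG (Val): third position 4-fold.
Codon 4 TCC (Ser): third position 4-fold.
Codon 5 GCC (Ala): third position 4-fold.
Codon 6 AGT (Ser): third position 2-fold.
Codon 7 CGT (Arg): third position 4-fold.
Codon 8 CAA (Gln): third position 2-fold.
Codon 9 GCC (Ala): third position 4-fold.
Four-fold degenerate third positions: 5.

5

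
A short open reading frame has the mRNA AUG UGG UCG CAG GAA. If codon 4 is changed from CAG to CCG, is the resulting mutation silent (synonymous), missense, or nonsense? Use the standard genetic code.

missense

Position 11 falls in codon 4: CAG → Gln.
After the substitution the codon is CCG → Pro.
Gln ≠ Pro, so this is a missense mutation.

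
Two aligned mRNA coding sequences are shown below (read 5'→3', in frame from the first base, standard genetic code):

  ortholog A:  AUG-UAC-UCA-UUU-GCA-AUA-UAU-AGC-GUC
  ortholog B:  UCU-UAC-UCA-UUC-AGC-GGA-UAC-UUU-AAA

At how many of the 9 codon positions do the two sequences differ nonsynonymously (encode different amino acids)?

5

Codon 1: AUG Met / UCU Ser — nonsynonymous.
Codon 2: UAC Tyr / UAC Tyr — identical.
Codon 3: UCA Ser / UCA Ser — identical.
Codon 4: UUU Phe / UUC Phe — synonymous.
Codon 5: GCA Ala / AGC Ser — nonsynonymous.
Codon 6: AUA Ile / GGA Gly — nonsynonymous.
Codon 7: UAU Tyr / UAC Tyr — synonymous.
Codon 8: AGC Ser / UUU Phe — nonsynonymous.
Codon 9: GUC Val / AAA Lys — nonsynonymous.
Nonsynonymous differences: 5.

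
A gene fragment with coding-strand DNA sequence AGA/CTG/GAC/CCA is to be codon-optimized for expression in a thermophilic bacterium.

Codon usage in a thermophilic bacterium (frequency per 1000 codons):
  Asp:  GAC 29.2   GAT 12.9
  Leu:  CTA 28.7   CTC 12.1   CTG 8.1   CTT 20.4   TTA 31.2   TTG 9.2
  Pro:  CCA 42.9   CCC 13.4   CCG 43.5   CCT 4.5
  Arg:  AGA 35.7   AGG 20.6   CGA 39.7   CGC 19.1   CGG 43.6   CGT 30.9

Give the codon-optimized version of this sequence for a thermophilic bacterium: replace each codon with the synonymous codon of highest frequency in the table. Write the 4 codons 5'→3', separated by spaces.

CGG TTA GAC CCG

Codon 1 (Arg): best is CGG at 43.6.
Codon 2 (Leu): best is TTA at 31.2.
Codon 3 (Asp): best is GAC at 29.2.
Codon 4 (Pro): best is CCG at 43.5.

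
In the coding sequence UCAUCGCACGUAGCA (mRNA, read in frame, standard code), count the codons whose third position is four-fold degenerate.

4

Codon 1 UCA (Ser): third position 4-fold.
Codon 2 UCG (Ser): third position 4-fold.
Codon 3 CAC (His): third position 2-fold.
Codon 4 GUA (Val): third position 4-fold.
Codon 5 GCA (Ala): third position 4-fold.
Four-fold degenerate third positions: 4.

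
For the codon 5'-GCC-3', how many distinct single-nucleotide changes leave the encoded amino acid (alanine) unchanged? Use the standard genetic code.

3

Position 1: none → 0 synonymous.
Position 2: none → 0 synonymous.
Position 3: GCU, GCA, GCG → 3 synonymous.
Total: 0 + 0 + 3 = 3.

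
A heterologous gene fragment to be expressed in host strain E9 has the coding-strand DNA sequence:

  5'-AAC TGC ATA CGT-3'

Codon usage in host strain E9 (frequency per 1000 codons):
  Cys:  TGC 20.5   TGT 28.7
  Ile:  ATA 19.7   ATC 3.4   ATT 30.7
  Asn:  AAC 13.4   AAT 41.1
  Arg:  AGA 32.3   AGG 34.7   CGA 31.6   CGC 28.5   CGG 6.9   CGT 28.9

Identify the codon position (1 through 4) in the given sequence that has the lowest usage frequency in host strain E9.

Codon 1 AAC (Asn): 13.4 per 1000.
Codon 2 TGC (Cys): 20.5 per 1000.
Codon 3 ATA (Ile): 19.7 per 1000.
Codon 4 CGT (Arg): 28.9 per 1000.
Lowest frequency is 13.4 at codon 1.

1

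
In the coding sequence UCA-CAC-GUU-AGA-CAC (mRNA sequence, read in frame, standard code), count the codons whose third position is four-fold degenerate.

2

Codon 1 UCA (Ser): third position 4-fold.
Codon 2 CAC (His): third position 2-fold.
Codon 3 GUU (Val): third position 4-fold.
Codon 4 AGA (Arg): third position 2-fold.
Codon 5 CAC (His): third position 2-fold.
Four-fold degenerate third positions: 2.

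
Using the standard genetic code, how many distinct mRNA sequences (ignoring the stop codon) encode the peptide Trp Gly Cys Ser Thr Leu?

Trp: 1 codon.
Gly: 4 codons.
Cys: 2 codons.
Ser: 6 codons.
Thr: 4 codons.
Leu: 6 codons.
1 × 4 × 2 × 6 × 4 × 6 = 1152.

1152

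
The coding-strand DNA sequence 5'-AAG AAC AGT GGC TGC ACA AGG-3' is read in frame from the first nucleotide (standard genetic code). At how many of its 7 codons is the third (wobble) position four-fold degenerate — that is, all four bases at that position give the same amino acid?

2

Codon 1 AAG (Lys): third position 2-fold.
Codon 2 AAC (Asn): third position 2-fold.
Codon 3 AGT (Ser): third position 2-fold.
Codon 4 GGC (Gly): third position 4-fold.
Codon 5 TGC (Cys): third position 2-fold.
Codon 6 ACA (Thr): third position 4-fold.
Codon 7 AGG (Arg): third position 2-fold.
Four-fold degenerate third positions: 2.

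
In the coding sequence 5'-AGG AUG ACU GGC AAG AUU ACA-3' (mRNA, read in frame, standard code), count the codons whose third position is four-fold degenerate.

Codon 1 AGG (Arg): third position 2-fold.
Codon 2 AUG (Met): third position 1-fold.
Codon 3 ACU (Thr): third position 4-fold.
Codon 4 GGC (Gly): third position 4-fold.
Codon 5 AAG (Lys): third position 2-fold.
Codon 6 AUU (Ile): third position 3-fold.
Codon 7 ACA (Thr): third position 4-fold.
Four-fold degenerate third positions: 3.

3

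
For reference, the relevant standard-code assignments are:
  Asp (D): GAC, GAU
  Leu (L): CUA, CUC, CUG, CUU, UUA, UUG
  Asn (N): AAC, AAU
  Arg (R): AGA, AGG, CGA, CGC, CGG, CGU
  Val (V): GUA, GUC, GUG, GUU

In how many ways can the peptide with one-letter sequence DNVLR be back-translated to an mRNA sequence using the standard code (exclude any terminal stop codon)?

Asp: 2 codons.
Asn: 2 codons.
Val: 4 codons.
Leu: 6 codons.
Arg: 6 codons.
2 × 2 × 4 × 6 × 6 = 576.

576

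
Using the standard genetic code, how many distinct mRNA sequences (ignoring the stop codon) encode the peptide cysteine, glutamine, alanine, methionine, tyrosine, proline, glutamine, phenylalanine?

512

Cys: 2 codons.
Gln: 2 codons.
Ala: 4 codons.
Met: 1 codon.
Tyr: 2 codons.
Pro: 4 codons.
Gln: 2 codons.
Phe: 2 codons.
2 × 2 × 4 × 1 × 2 × 4 × 2 × 2 = 512.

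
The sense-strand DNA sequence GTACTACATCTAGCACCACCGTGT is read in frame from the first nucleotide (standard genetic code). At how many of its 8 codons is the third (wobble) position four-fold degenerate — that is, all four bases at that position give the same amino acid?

Codon 1 GTA (Val): third position 4-fold.
Codon 2 CTA (Leu): third position 4-fold.
Codon 3 CAT (His): third position 2-fold.
Codon 4 CTA (Leu): third position 4-fold.
Codon 5 GCA (Ala): third position 4-fold.
Codon 6 CCA (Pro): third position 4-fold.
Codon 7 CCG (Pro): third position 4-fold.
Codon 8 TGT (Cys): third position 2-fold.
Four-fold degenerate third positions: 6.

6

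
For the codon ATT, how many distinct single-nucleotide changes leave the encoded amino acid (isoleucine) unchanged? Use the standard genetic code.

2

Position 1: none → 0 synonymous.
Position 2: none → 0 synonymous.
Position 3: ATC, ATA → 2 synonymous.
Total: 0 + 0 + 2 = 2.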